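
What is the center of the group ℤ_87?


Z(G) = {g ∈ G | gx = xg for all x ∈ G}
ℤ_87 is abelian, so Z(G) = G

Z(ℤ_87) = ℤ_87


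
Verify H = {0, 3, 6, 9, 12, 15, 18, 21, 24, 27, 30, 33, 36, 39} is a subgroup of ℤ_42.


Subgroup test for H = {0, 3, 6, 9, 12, 15, 18, 21, 24, 27, 30, 33, 36, 39} in (ℤ_42, +):
(1) 0 ∈ H? Yes
(2) Closure: for all a,b ∈ H, (a+b) mod 42 ∈ H? Yes
(3) Inverses: for all a ∈ H, -a mod 42 ∈ H? Yes

Yes, H is a subgroup of ℤ_42


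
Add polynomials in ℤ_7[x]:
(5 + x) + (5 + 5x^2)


Add coefficients mod 7:
x^0: 5 + 5 = 3 (mod 7)
x^1: 1 + 0 = 1 (mod 7)
x^2: 0 + 5 = 5 (mod 7)
Result: 3 + x + 5x^2

f + g = 3 + x + 5x^2


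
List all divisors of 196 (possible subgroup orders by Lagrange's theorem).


Lagrange's theorem: |H| divides |G|
|G| = 196
Divisors of 196: 1, 2, 4, 7, 14, 28, 49, 98, 196

Possible subgroup orders: {1, 2, 4, 7, 14, 28, 49, 98, 196}


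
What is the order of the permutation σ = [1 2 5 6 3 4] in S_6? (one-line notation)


Cycle decomposition: (3 5) (4 6)
Cycle lengths: 2, 2
Order = lcm(2, 2) = 2

ord(σ) = 2


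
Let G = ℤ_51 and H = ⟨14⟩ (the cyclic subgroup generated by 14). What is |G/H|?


|⟨14⟩| = n / gcd(14, 51) = 51 / 1 = 51
H is normal (ℤ_51 is abelian).
|G/H| = |G| / |H| = 51 / 51 = 1

|G/H| = 1


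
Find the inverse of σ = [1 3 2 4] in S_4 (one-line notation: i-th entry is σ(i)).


To find σ⁻¹, swap domain and range:
σ(1) = 1 → σ⁻¹(1) = 1
σ(2) = 3 → σ⁻¹(3) = 2
σ(3) = 2 → σ⁻¹(2) = 3
σ(4) = 4 → σ⁻¹(4) = 4

σ⁻¹ = [1 3 2 4]


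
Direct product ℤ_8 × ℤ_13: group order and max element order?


|ℤ_8 × ℤ_13| = 8 × 13 = 104
Max element order = lcm(8,13) = 104
Cyclic? Yes (gcd=1)

|ℤ_8×ℤ_13| = 104, max element order = 104


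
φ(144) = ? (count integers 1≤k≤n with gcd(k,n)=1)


Factor n: 144 = 2^4 × 3^2
φ(n) = n · ∏(1 - 1/p) over distinct primes p | n
φ(144) = 144 · (1 - 1/2) · (1 - 1/3) = 48

φ(144) = 48


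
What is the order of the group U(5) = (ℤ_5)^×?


U(n) is the group of units mod n; |U(n)| = φ(n)
|U(5)| = φ(5) = 4

|U(5) = (ℤ_5)^×| = 4


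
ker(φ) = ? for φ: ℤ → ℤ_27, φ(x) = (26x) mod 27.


Kernel = preimage of identity
ker(φ) = {x ∈ ℤ : 26x ≡ 0 (mod 27)}. gcd(26,27) = 1, so 26x ≡ 0 (mod 27) ⟺ x ≡ 0 (mod 27/1 = 27). Hence ker(φ) = 27ℤ

ker(φ) = 27ℤ


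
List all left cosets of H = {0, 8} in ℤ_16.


H = {0, 8}, |H| = 2
Number of cosets = |G|/|H| = 16/2 = 8
0 + H = {0, 8}
1 + H = {1, 9}
2 + H = {2, 10}
3 + H = {3, 11}
4 + H = {4, 12}
5 + H = {5, 13}
6 + H = {6, 14}
7 + H = {7, 15}

Cosets: 0+H={0,8}; 1+H={1,9}; 2+H={2,10}; 3+H={3,11}; 4+H={4,12}; 5+H={5,13}; 6+H={6,14}; 7+H={7,15}


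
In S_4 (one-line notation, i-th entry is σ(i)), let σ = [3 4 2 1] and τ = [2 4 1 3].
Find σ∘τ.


σ∘τ: apply τ first, then σ
1 →τ 2 →σ 4
2 →τ 4 →σ 1
3 →τ 1 →σ 3
4 →τ 3 →σ 2

σ∘τ = [4 1 3 2]


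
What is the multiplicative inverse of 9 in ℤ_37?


Use the extended Euclidean algorithm to write 1 = 9·s + 37·t; then s mod 37 is the inverse.
Euclidean algorithm:
  9 = 0·37 + 9
  37 = 4·9 + 1
  9 = 9·1 + 0
gcd(9,37) = 1
Back-substitution gives: 9·(-4) + 37·(1) = 1
So 9⁻¹ ≡ -4 ≡ 33 (mod 37)
Check: 9 × 33 = 297 ≡ 1 (mod 37) ✓

9⁻¹ ≡ 33 (mod 37)


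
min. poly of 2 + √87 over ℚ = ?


Let α = 2 + √87. Then α - 2 = √87, so (α - 2)² = 87, giving α² - 4α - 83 = 0. Degree 2 and α ∉ ℚ, so this is the minimal polynomial.

Minimal polynomial: x² - 4x - 83


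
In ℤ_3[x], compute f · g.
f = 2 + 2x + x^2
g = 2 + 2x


Expand and collect like terms; reduce coefficients mod 3:
x^0: 2·2 = 4 ≡ 1 (mod 3)
x^1: 2·2 + 2·2 = 8 ≡ 2 (mod 3)
x^2: 2·2 + 1·2 = 6 ≡ 0 (mod 3)
x^3: 1·2 = 2 ≡ 2 (mod 3)
Result: 1 + 2x + 2x^3

f · g = 1 + 2x + 2x^3


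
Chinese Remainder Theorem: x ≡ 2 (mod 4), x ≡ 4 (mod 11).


m₁ = 4, m₂ = 11, gcd = 1, so CRT applies. M = m₁·m₂ = 44
Let M₁ = M/m₁ = 11, M₂ = M/m₂ = 4
Find y₁ ≡ M₁⁻¹ (mod m₁): 11⁻¹ ≡ 3 (mod 4)
Find y₂ ≡ M₂⁻¹ (mod m₂): 4⁻¹ ≡ 3 (mod 11)
x = a₁·M₁·y₁ + a₂·M₂·y₂ = 2·11·3 + 4·4·3 = 114
Reduce mod 44: x ≡ 26
Check: 26 mod 4 = 2 ✓, 26 mod 11 = 4 ✓

x ≡ 26 (mod 44)


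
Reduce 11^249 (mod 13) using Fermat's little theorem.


Fermat's little theorem: if p is prime and gcd(a,p)=1, then a^(p-1) ≡ 1 (mod p)
p = 13 is prime, gcd(11,13) = 1
Reduce exponent: 249 mod 12 = 9
So 11^249 ≡ 11^9 (mod 13)
11^9 mod 13 = 8

11^249 ≡ 8 (mod 13)


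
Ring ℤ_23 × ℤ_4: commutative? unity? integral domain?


Direct product ring; commutative with unity (1,1); but (1,0)·(0,1) = (0,0) gives zero divisors, so not an integral domain
Commutative: Yes
Integral domain: No
Has unity: Yes

ℤ_23 × ℤ_4: Commutative=Yes, Unity=Yes


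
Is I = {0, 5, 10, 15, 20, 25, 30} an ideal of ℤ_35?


Check ideal conditions for I = {0, 5, 10, 15, 20, 25, 30} in ℤ_35:
(1) I is an additive subgroup? Yes
(2) For r ∈ ℤ_35 and a ∈ I: r·a ∈ I? Yes

Yes, I is an ideal of ℤ_35


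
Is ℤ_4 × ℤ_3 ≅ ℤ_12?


Comparing ℤ_4 × ℤ_3 and ℤ_12:
gcd(4,3) = 1, so ℤ_4 × ℤ_3 ≅ ℤ_12 (CRT)

Yes, ℤ_4 × ℤ_3 ≅ ℤ_12


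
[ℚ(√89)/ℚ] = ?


√89 has minimal polynomial x² - 89 (irreducible over ℚ since 89 is squarefree)

[ℚ(√89)/ℚ] = 2


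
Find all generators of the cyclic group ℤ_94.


g generates ℤ_n iff gcd(g,n) = 1
Prime factors of 94: 2, 47
Generators are g ∈ {1,...,93} not divisible by any of these primes.
Generators: {1, 3, 5, 7, 9, 11, 13, 15, 17, 19, 21, 23, 25, 27, 29, 31, 33, 35, 37, 39, 41, 43, 45, 49, 51, 53, 55, 57, 59, 61, 63, 65, 67, 69, 71, 73, 75, 77, 79, 81, 83, 85, 87, 89, 91, 93}
Number of generators = φ(94) = 46

Generators of ℤ_94 = {1, 3, 5, 7, 9, 11, 13, 15, 17, 19, 21, 23, 25, 27, 29, 31, 33, 35, 37, 39, 41, 43, 45, 49, 51, 53, 55, 57, 59, 61, 63, 65, 67, 69, 71, 73, 75, 77, 79, 81, 83, 85, 87, 89, 91, 93}


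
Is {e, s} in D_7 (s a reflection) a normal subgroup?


H = {e, s} in D_7 (s a reflection)
r·s·r⁻¹ = sr⁻² ≠ s for n ≥ 3, so {e, s} is not closed under conjugation

No, not a normal subgroup


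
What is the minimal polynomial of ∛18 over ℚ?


∛18 satisfies x³ - 18 = 0, irreducible over ℚ (no rational root; 18 is not a perfect cube)

Minimal polynomial: x³ - 18


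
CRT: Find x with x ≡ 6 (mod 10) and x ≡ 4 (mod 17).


m₁ = 10, m₂ = 17, gcd = 1, so CRT applies. M = m₁·m₂ = 170
Let M₁ = M/m₁ = 17, M₂ = M/m₂ = 10
Find y₁ ≡ M₁⁻¹ (mod m₁): 17⁻¹ ≡ 3 (mod 10)
Find y₂ ≡ M₂⁻¹ (mod m₂): 10⁻¹ ≡ 12 (mod 17)
x = a₁·M₁·y₁ + a₂·M₂·y₂ = 6·17·3 + 4·10·12 = 786
Reduce mod 170: x ≡ 106
Check: 106 mod 10 = 6 ✓, 106 mod 17 = 4 ✓

x ≡ 106 (mod 170)


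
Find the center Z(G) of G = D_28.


Z(G) = {g ∈ G | gx = xg for all x ∈ G}
For even n, Z(D_n) = {e, r^(n/2)}: the 180° rotation r^14 commutes with every reflection and rotation

Z(D_28) = {e, r^14}


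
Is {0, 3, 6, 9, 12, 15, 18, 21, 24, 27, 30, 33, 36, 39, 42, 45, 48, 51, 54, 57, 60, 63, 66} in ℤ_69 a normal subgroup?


H = {0, 3, 6, 9, 12, 15, 18, 21, 24, 27, 30, 33, 36, 39, 42, 45, 48, 51, 54, 57, 60, 63, 66} in ℤ_69
ℤ_69 is abelian; every subgroup of an abelian group is normal

Yes, normal subgroup


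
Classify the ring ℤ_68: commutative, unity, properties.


ℤ_68 is a commutative ring with unity 1; 68 = 2×34 is composite, so 2·34 ≡ 0 gives zero divisors (not an integral domain)
Commutative: Yes
Integral domain: No
Has unity: Yes

ℤ_68: Commutative=Yes, Unity=Yes


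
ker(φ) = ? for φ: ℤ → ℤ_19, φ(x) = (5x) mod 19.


Kernel = preimage of identity
ker(φ) = {x ∈ ℤ : 5x ≡ 0 (mod 19)}. gcd(5,19) = 1, so 5x ≡ 0 (mod 19) ⟺ x ≡ 0 (mod 19/1 = 19). Hence ker(φ) = 19ℤ

ker(φ) = 19ℤ


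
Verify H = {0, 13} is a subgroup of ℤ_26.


Subgroup test for H = {0, 13} in (ℤ_26, +):
(1) 0 ∈ H? Yes
(2) Closure: for all a,b ∈ H, (a+b) mod 26 ∈ H? Yes
(3) Inverses: for all a ∈ H, -a mod 26 ∈ H? Yes

Yes, H is a subgroup of ℤ_26


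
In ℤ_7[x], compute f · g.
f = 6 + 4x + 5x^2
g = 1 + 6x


Expand and collect like terms; reduce coefficients mod 7:
x^0: 6·1 = 6 ≡ 6 (mod 7)
x^1: 6·6 + 4·1 = 40 ≡ 5 (mod 7)
x^2: 4·6 + 5·1 = 29 ≡ 1 (mod 7)
x^3: 5·6 = 30 ≡ 2 (mod 7)
Result: 6 + 5x + x^2 + 2x^3

f · g = 6 + 5x + x^2 + 2x^3


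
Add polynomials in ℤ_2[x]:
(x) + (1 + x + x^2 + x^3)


Add coefficients mod 2:
x^0: 0 + 1 = 1 (mod 2)
x^1: 1 + 1 = 0 (mod 2)
x^2: 0 + 1 = 1 (mod 2)
x^3: 0 + 1 = 1 (mod 2)
Result: 1 + x^2 + x^3

f + g = 1 + x^2 + x^3


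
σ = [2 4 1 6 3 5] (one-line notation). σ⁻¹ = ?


To find σ⁻¹, swap domain and range:
σ(1) = 2 → σ⁻¹(2) = 1
σ(2) = 4 → σ⁻¹(4) = 2
σ(3) = 1 → σ⁻¹(1) = 3
σ(4) = 6 → σ⁻¹(6) = 4
σ(5) = 3 → σ⁻¹(3) = 5
σ(6) = 5 → σ⁻¹(5) = 6

σ⁻¹ = [3 1 5 2 6 4]


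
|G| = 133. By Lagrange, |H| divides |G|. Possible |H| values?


Lagrange's theorem: |H| divides |G|
|G| = 133
Divisors of 133: 1, 7, 19, 133

Possible subgroup orders: {1, 7, 19, 133}


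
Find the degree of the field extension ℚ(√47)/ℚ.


√47 has minimal polynomial x² - 47 (irreducible over ℚ since 47 is squarefree)

[ℚ(√47)/ℚ] = 2


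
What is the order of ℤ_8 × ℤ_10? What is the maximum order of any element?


|ℤ_8 × ℤ_10| = 8 × 10 = 80
Max element order = lcm(8,10) = 40
Cyclic? No (gcd=2)

|ℤ_8×ℤ_10| = 80, max element order = 40


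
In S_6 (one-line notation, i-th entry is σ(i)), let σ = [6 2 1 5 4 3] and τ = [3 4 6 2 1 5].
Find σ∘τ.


σ∘τ: apply τ first, then σ
1 →τ 3 →σ 1
2 →τ 4 →σ 5
3 →τ 6 →σ 3
4 →τ 2 →σ 2
5 →τ 1 →σ 6
6 →τ 5 →σ 4

σ∘τ = [1 5 3 2 6 4]


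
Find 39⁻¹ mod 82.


Use the extended Euclidean algorithm to write 1 = 39·s + 82·t; then s mod 82 is the inverse.
Euclidean algorithm:
  39 = 0·82 + 39
  82 = 2·39 + 4
  39 = 9·4 + 3
  4 = 1·3 + 1
  3 = 3·1 + 0
gcd(39,82) = 1
Back-substitution gives: 39·(-21) + 82·(10) = 1
So 39⁻¹ ≡ -21 ≡ 61 (mod 82)
Check: 39 × 61 = 2379 ≡ 1 (mod 82) ✓

39⁻¹ ≡ 61 (mod 82)


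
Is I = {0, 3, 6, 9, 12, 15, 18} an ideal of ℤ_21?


Check ideal conditions for I = {0, 3, 6, 9, 12, 15, 18} in ℤ_21:
(1) I is an additive subgroup? Yes
(2) For r ∈ ℤ_21 and a ∈ I: r·a ∈ I? Yes

Yes, I is an ideal of ℤ_21


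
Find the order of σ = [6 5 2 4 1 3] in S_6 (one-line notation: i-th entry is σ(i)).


Cycle decomposition: (1 6 3 2 5)
Cycle lengths: 5
Order = lcm(5) = 5

ord(σ) = 5


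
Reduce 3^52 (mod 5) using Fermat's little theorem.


Fermat's little theorem: if p is prime and gcd(a,p)=1, then a^(p-1) ≡ 1 (mod p)
p = 5 is prime, gcd(3,5) = 1
Reduce exponent: 52 mod 4 = 0
So 3^52 ≡ 3^0 (mod 5)
3^0 = 1

3^52 ≡ 1 (mod 5)


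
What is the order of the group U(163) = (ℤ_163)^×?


U(n) is the group of units mod n; |U(n)| = φ(n)
|U(163)| = φ(163) = 162

|U(163) = (ℤ_163)^×| = 162


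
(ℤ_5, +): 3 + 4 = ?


Operation: addition mod 5
3 + 4 = (a + b) mod 5 with a = 3, b = 4

3 + 4 = 2


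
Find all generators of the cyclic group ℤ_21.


g generates ℤ_n iff gcd(g,n) = 1
Prime factors of 21: 3, 7
Generators are g ∈ {1,...,20} not divisible by any of these primes.
Generators: {1, 2, 4, 5, 8, 10, 11, 13, 16, 17, 19, 20}
Number of generators = φ(21) = 12

Generators of ℤ_21 = {1, 2, 4, 5, 8, 10, 11, 13, 16, 17, 19, 20}


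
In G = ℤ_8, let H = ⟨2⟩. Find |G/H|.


|⟨2⟩| = n / gcd(2, 8) = 8 / 2 = 4
H is normal (ℤ_8 is abelian).
|G/H| = |G| / |H| = 8 / 4 = 2

|G/H| = 2


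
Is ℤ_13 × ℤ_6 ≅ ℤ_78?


Comparing ℤ_13 × ℤ_6 and ℤ_78:
gcd(13,6) = 1, so ℤ_13 × ℤ_6 ≅ ℤ_78 (CRT)

Yes, ℤ_13 × ℤ_6 ≅ ℤ_78


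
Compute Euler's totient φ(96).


Factor n: 96 = 2^5 × 3
φ(n) = n · ∏(1 - 1/p) over distinct primes p | n
φ(96) = 96 · (1 - 1/2) · (1 - 1/3) = 32

φ(96) = 32


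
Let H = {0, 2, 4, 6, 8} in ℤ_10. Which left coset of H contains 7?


7 + H = {7 + h (mod 10) : h ∈ H}
7+0=7, 7+2=9, 7+4=1, 7+6=3, 7+8=5
7 + H = {1, 3, 5, 7, 9} = 1 + H

7 + H = {1, 3, 5, 7, 9}


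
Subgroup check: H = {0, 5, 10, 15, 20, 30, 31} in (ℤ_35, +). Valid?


Subgroup test for H = {0, 5, 10, 15, 20, 30, 31} in (ℤ_35, +):
(1) 0 ∈ H? Yes
(2) Closure: for all a,b ∈ H, (a+b) mod 35 ∈ H? No  [counterexample: 5 + 20 = 25 ∉ H]
(3) Inverses: for all a ∈ H, -a mod 35 ∈ H? No

No, H is not a subgroup of ℤ_35


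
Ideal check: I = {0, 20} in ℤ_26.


Check ideal conditions for I = {0, 20} in ℤ_26:
(1) I is an additive subgroup? No
(2) For r ∈ ℤ_26 and a ∈ I: r·a ∈ I? No  [counterexample: r=2, a=20, r·a mod 26 = 14 ∉ I]

No, I is not an ideal of ℤ_26


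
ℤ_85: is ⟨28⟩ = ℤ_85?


g generates ℤ_n iff gcd(g, n) = 1
gcd(28, 85) = 1
Since gcd = 1, 28 is a generator.

Yes, 28 generates ℤ_85


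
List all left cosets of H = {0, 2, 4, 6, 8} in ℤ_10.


H = {0, 2, 4, 6, 8}, |H| = 5
Number of cosets = |G|/|H| = 10/5 = 2
0 + H = {0, 2, 4, 6, 8}
1 + H = {1, 3, 5, 7, 9}

Cosets: 0+H={0,2,4,6,8}; 1+H={1,3,5,7,9}


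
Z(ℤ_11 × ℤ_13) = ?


Z(G) = {g ∈ G | gx = xg for all x ∈ G}
Direct product of abelian groups is abelian, so Z(G) = G

Z(ℤ_11 × ℤ_13) = ℤ_11 × ℤ_13


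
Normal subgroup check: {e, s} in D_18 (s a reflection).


H = {e, s} in D_18 (s a reflection)
r·s·r⁻¹ = sr⁻² ≠ s for n ≥ 3, so {e, s} is not closed under conjugation

No, not a normal subgroup


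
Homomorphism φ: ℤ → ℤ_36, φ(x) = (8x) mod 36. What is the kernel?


Kernel = preimage of identity
ker(φ) = {x ∈ ℤ : 8x ≡ 0 (mod 36)}. gcd(8,36) = 4, so 8x ≡ 0 (mod 36) ⟺ x ≡ 0 (mod 36/4 = 9). Hence ker(φ) = 9ℤ

ker(φ) = 9ℤ


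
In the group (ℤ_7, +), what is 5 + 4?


Operation: addition mod 7
5 + 4 = (a + b) mod 7 with a = 5, b = 4

5 + 4 = 2


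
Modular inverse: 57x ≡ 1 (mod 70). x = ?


Use the extended Euclidean algorithm to write 1 = 57·s + 70·t; then s mod 70 is the inverse.
Euclidean algorithm:
  57 = 0·70 + 57
  70 = 1·57 + 13
  57 = 4·13 + 5
  13 = 2·5 + 3
  5 = 1·3 + 2
  3 = 1·2 + 1
  2 = 2·1 + 0
gcd(57,70) = 1
Back-substitution gives: 57·(-27) + 70·(22) = 1
So 57⁻¹ ≡ -27 ≡ 43 (mod 70)
Check: 57 × 43 = 2451 ≡ 1 (mod 70) ✓

57⁻¹ ≡ 43 (mod 70)


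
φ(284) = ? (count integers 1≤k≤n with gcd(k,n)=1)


Factor n: 284 = 2^2 × 71
φ(n) = n · ∏(1 - 1/p) over distinct primes p | n
φ(284) = 284 · (1 - 1/2) · (1 - 1/71) = 140

φ(284) = 140


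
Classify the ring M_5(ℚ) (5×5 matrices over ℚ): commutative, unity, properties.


Matrix multiplication is non-commutative for n ≥ 2; the identity matrix I is the unity; singular matrices give zero divisors, so not an integral domain
Commutative: No
Integral domain: No
Has unity: Yes

M_5(ℚ) (5×5 matrices over ℚ): Commutative=No, Unity=Yes


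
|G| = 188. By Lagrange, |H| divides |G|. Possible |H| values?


Lagrange's theorem: |H| divides |G|
|G| = 188
Divisors of 188: 1, 2, 4, 47, 94, 188

Possible subgroup orders: {1, 2, 4, 47, 94, 188}


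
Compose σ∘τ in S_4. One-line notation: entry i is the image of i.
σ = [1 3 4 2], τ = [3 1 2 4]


σ∘τ: apply τ first, then σ
1 →τ 3 →σ 4
2 →τ 1 →σ 1
3 →τ 2 →σ 3
4 →τ 4 →σ 2

σ∘τ = [4 1 3 2]


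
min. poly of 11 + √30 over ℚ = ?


Let α = 11 + √30. Then α - 11 = √30, so (α - 11)² = 30, giving α² - 22α + 91 = 0. Degree 2 and α ∉ ℚ, so this is the minimal polynomial.

Minimal polynomial: x² - 22x + 91


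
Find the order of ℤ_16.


ℤ_n has n elements.

|ℤ_16| = 16


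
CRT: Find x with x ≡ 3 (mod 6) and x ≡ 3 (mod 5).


m₁ = 6, m₂ = 5, gcd = 1, so CRT applies. M = m₁·m₂ = 30
Let M₁ = M/m₁ = 5, M₂ = M/m₂ = 6
Find y₁ ≡ M₁⁻¹ (mod m₁): 5⁻¹ ≡ 5 (mod 6)
Find y₂ ≡ M₂⁻¹ (mod m₂): 6⁻¹ ≡ 1 (mod 5)
x = a₁·M₁·y₁ + a₂·M₂·y₂ = 3·5·5 + 3·6·1 = 93
Reduce mod 30: x ≡ 3
Check: 3 mod 6 = 3 ✓, 3 mod 5 = 3 ✓

x ≡ 3 (mod 30)


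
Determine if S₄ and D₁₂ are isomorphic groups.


Comparing S₄ and D₁₂:
S₄ has trivial center; D₁₂ has center {e, r⁶}

No, S₄ ≇ D₁₂


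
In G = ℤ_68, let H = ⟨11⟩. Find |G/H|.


|⟨11⟩| = n / gcd(11, 68) = 68 / 1 = 68
H is normal (ℤ_68 is abelian).
|G/H| = |G| / |H| = 68 / 68 = 1

|G/H| = 1


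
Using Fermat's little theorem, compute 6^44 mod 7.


Fermat's little theorem: if p is prime and gcd(a,p)=1, then a^(p-1) ≡ 1 (mod p)
p = 7 is prime, gcd(6,7) = 1
Reduce exponent: 44 mod 6 = 2
So 6^44 ≡ 6^2 (mod 7)
6^2 mod 7 = 1

6^44 ≡ 1 (mod 7)


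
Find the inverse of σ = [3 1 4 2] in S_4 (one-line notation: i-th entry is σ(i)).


To find σ⁻¹, swap domain and range:
σ(1) = 3 → σ⁻¹(3) = 1
σ(2) = 1 → σ⁻¹(1) = 2
σ(3) = 4 → σ⁻¹(4) = 3
σ(4) = 2 → σ⁻¹(2) = 4

σ⁻¹ = [2 4 1 3]


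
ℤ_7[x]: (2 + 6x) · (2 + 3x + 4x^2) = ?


Expand and collect like terms; reduce coefficients mod 7:
x^0: 2·2 = 4 ≡ 4 (mod 7)
x^1: 2·3 + 6·2 = 18 ≡ 4 (mod 7)
x^2: 2·4 + 6·3 = 26 ≡ 5 (mod 7)
x^3: 6·4 = 24 ≡ 3 (mod 7)
Result: 4 + 4x + 5x^2 + 3x^3

f · g = 4 + 4x + 5x^2 + 3x^3


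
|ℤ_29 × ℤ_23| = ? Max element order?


|ℤ_29 × ℤ_23| = 29 × 23 = 667
Max element order = lcm(29,23) = 667
Cyclic? Yes (gcd=1)

|ℤ_29×ℤ_23| = 667, max element order = 667


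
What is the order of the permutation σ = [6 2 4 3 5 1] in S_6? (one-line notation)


Cycle decomposition: (1 6) (3 4)
Cycle lengths: 2, 2
Order = lcm(2, 2) = 2

ord(σ) = 2


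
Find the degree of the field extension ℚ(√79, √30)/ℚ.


[ℚ(√79,√30):ℚ] = [ℚ(√79,√30):ℚ(√79)]·[ℚ(√79):ℚ] = 2·2 = 4

[ℚ(√79, √30)/ℚ] = 4


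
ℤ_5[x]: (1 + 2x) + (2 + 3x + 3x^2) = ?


Add coefficients mod 5:
x^0: 1 + 2 = 3 (mod 5)
x^1: 2 + 3 = 0 (mod 5)
x^2: 0 + 3 = 3 (mod 5)
Result: 3 + 3x^2

f + g = 3 + 3x^2


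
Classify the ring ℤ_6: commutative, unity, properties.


ℤ_6 is a commutative ring with unity 1; 6 = 2×3 is composite, so 2·3 ≡ 0 gives zero divisors (not an integral domain)
Commutative: Yes
Integral domain: No
Has unity: Yes

ℤ_6: Commutative=Yes, Unity=Yes


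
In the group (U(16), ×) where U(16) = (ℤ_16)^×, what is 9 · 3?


Operation: multiplication mod 16
9 · 3 = (a × b) mod 16 with a = 9, b = 3

9 · 3 = 11


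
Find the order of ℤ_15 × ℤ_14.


|A × B| = |A| · |B|
|ℤ_15 × ℤ_14| = 15 × 14 = 210

|ℤ_15 × ℤ_14| = 210


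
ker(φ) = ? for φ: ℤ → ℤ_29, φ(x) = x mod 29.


Kernel = preimage of identity
ker(φ) = {x ∈ ℤ : x ≡ 0 (mod 29)} = 29ℤ = {0, ±29, ±58, ...}

ker(φ) = 29ℤ


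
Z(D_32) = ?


Z(G) = {g ∈ G | gx = xg for all x ∈ G}
For even n, Z(D_n) = {e, r^(n/2)}: the 180° rotation r^16 commutes with every reflection and rotation

Z(D_32) = {e, r^16}


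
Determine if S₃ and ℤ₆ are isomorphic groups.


Comparing S₃ and ℤ₆:
S₃ is non-abelian, ℤ₆ is abelian

No, S₃ ≇ ℤ₆


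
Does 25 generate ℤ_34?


g generates ℤ_n iff gcd(g, n) = 1
gcd(25, 34) = 1
Since gcd = 1, 25 is a generator.

Yes, 25 generates ℤ_34


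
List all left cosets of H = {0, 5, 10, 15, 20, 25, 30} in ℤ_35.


H = {0, 5, 10, 15, 20, 25, 30}, |H| = 7
Number of cosets = |G|/|H| = 35/7 = 5
0 + H = {0, 5, 10, 15, 20, 25, 30}
1 + H = {1, 6, 11, 16, 21, 26, 31}
2 + H = {2, 7, 12, 17, 22, 27, 32}
3 + H = {3, 8, 13, 18, 23, 28, 33}
4 + H = {4, 9, 14, 19, 24, 29, 34}

Cosets: 0+H={0,5,10,15,20,25,30}; 1+H={1,6,11,16,21,26,31}; 2+H={2,7,12,17,22,27,32}; 3+H={3,8,13,18,23,28,33}; 4+H={4,9,14,19,24,29,34}


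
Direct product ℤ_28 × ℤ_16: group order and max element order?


|ℤ_28 × ℤ_16| = 28 × 16 = 448
Max element order = lcm(28,16) = 112
Cyclic? No (gcd=4)

|ℤ_28×ℤ_16| = 448, max element order = 112


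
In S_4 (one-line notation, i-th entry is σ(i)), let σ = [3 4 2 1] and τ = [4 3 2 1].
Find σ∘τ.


σ∘τ: apply τ first, then σ
1 →τ 4 →σ 1
2 →τ 3 →σ 2
3 →τ 2 →σ 4
4 →τ 1 →σ 3

σ∘τ = [1 2 4 3]


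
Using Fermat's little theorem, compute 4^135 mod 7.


Fermat's little theorem: if p is prime and gcd(a,p)=1, then a^(p-1) ≡ 1 (mod p)
p = 7 is prime, gcd(4,7) = 1
Reduce exponent: 135 mod 6 = 3
So 4^135 ≡ 4^3 (mod 7)
4^3 mod 7 = 1

4^135 ≡ 1 (mod 7)


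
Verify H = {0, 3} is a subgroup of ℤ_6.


Subgroup test for H = {0, 3} in (ℤ_6, +):
(1) 0 ∈ H? Yes
(2) Closure: for all a,b ∈ H, (a+b) mod 6 ∈ H? Yes
(3) Inverses: for all a ∈ H, -a mod 6 ∈ H? Yes

Yes, H is a subgroup of ℤ_6


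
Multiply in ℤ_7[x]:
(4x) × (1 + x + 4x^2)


Expand and collect like terms; reduce coefficients mod 7:
x^0: 0·1 = 0 ≡ 0 (mod 7)
x^1: 0·1 + 4·1 = 4 ≡ 4 (mod 7)
x^2: 0·4 + 4·1 = 4 ≡ 4 (mod 7)
x^3: 4·4 = 16 ≡ 2 (mod 7)
Result: 4x + 4x^2 + 2x^3

f · g = 4x + 4x^2 + 2x^3


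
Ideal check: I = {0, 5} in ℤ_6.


Check ideal conditions for I = {0, 5} in ℤ_6:
(1) I is an additive subgroup? No
(2) For r ∈ ℤ_6 and a ∈ I: r·a ∈ I? No  [counterexample: r=2, a=5, r·a mod 6 = 4 ∉ I]

No, I is not an ideal of ℤ_6


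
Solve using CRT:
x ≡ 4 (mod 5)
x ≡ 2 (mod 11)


m₁ = 5, m₂ = 11, gcd = 1, so CRT applies. M = m₁·m₂ = 55
Let M₁ = M/m₁ = 11, M₂ = M/m₂ = 5
Find y₁ ≡ M₁⁻¹ (mod m₁): 11⁻¹ ≡ 1 (mod 5)
Find y₂ ≡ M₂⁻¹ (mod m₂): 5⁻¹ ≡ 9 (mod 11)
x = a₁·M₁·y₁ + a₂·M₂·y₂ = 4·11·1 + 2·5·9 = 134
Reduce mod 55: x ≡ 24
Check: 24 mod 5 = 4 ✓, 24 mod 11 = 2 ✓

x ≡ 24 (mod 55)


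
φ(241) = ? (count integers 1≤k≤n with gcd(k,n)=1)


Factor n: 241 = 241
φ(n) = n · ∏(1 - 1/p) over distinct primes p | n
φ(241) = 241 · (1 - 1/241) = 240

φ(241) = 240


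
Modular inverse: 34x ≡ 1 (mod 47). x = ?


Use the extended Euclidean algorithm to write 1 = 34·s + 47·t; then s mod 47 is the inverse.
Euclidean algorithm:
  34 = 0·47 + 34
  47 = 1·34 + 13
  34 = 2·13 + 8
  13 = 1·8 + 5
  8 = 1·5 + 3
  5 = 1·3 + 2
  3 = 1·2 + 1
  2 = 2·1 + 0
gcd(34,47) = 1
Back-substitution gives: 34·(18) + 47·(-13) = 1
So 34⁻¹ ≡ 18 ≡ 18 (mod 47)
Check: 34 × 18 = 612 ≡ 1 (mod 47) ✓

34⁻¹ ≡ 18 (mod 47)


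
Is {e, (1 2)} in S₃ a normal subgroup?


H = {e, (1 2)} in S₃
(1 3)(1 2)(1 3)⁻¹ = (2 3) ∉ {e, (1 2)}, so it is not normal

No, not a normal subgroup


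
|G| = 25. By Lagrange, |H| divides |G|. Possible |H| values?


Lagrange's theorem: |H| divides |G|
|G| = 25
Divisors of 25: 1, 5, 25

Possible subgroup orders: {1, 5, 25}


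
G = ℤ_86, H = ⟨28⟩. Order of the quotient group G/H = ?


|⟨28⟩| = n / gcd(28, 86) = 86 / 2 = 43
H is normal (ℤ_86 is abelian).
|G/H| = |G| / |H| = 86 / 43 = 2

|G/H| = 2


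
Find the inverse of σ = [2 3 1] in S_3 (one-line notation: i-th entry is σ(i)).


To find σ⁻¹, swap domain and range:
σ(1) = 2 → σ⁻¹(2) = 1
σ(2) = 3 → σ⁻¹(3) = 2
σ(3) = 1 → σ⁻¹(1) = 3

σ⁻¹ = [3 1 2]


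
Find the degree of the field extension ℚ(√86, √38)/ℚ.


[ℚ(√86,√38):ℚ] = [ℚ(√86,√38):ℚ(√86)]·[ℚ(√86):ℚ] = 2·2 = 4

[ℚ(√86, √38)/ℚ] = 4


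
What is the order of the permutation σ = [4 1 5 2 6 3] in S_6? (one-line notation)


Cycle decomposition: (1 4 2) (3 5 6)
Cycle lengths: 3, 3
Order = lcm(3, 3) = 3

ord(σ) = 3


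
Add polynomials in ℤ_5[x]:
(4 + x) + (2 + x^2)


Add coefficients mod 5:
x^0: 4 + 2 = 1 (mod 5)
x^1: 1 + 0 = 1 (mod 5)
x^2: 0 + 1 = 1 (mod 5)
Result: 1 + x + x^2

f + g = 1 + x + x^2


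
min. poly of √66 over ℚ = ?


√66 satisfies x² - 66 = 0, irreducible over ℚ since 66 is squarefree

Minimal polynomial: x² - 66


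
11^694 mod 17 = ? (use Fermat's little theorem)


Fermat's little theorem: if p is prime and gcd(a,p)=1, then a^(p-1) ≡ 1 (mod p)
p = 17 is prime, gcd(11,17) = 1
Reduce exponent: 694 mod 16 = 6
So 11^694 ≡ 11^6 (mod 17)
11^6 mod 17 = 8

11^694 ≡ 8 (mod 17)


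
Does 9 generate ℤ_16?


g generates ℤ_n iff gcd(g, n) = 1
gcd(9, 16) = 1
Since gcd = 1, 9 is a generator.

Yes, 9 generates ℤ_16


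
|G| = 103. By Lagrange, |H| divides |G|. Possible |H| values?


Lagrange's theorem: |H| divides |G|
|G| = 103
Divisors of 103: 1, 103

Possible subgroup orders: {1, 103}


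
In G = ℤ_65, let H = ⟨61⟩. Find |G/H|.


|⟨61⟩| = n / gcd(61, 65) = 65 / 1 = 65
H is normal (ℤ_65 is abelian).
|G/H| = |G| / |H| = 65 / 65 = 1

|G/H| = 1


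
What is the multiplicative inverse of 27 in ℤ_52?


Use the extended Euclidean algorithm to write 1 = 27·s + 52·t; then s mod 52 is the inverse.
Euclidean algorithm:
  27 = 0·52 + 27
  52 = 1·27 + 25
  27 = 1·25 + 2
  25 = 12·2 + 1
  2 = 2·1 + 0
gcd(27,52) = 1
Back-substitution gives: 27·(-25) + 52·(13) = 1
So 27⁻¹ ≡ -25 ≡ 27 (mod 52)
Check: 27 × 27 = 729 ≡ 1 (mod 52) ✓

27⁻¹ ≡ 27 (mod 52)


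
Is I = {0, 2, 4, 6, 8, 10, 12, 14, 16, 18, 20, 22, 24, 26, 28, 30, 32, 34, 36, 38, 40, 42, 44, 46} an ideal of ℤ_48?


Check ideal conditions for I = {0, 2, 4, 6, 8, 10, 12, 14, 16, 18, 20, 22, 24, 26, 28, 30, 32, 34, 36, 38, 40, 42, 44, 46} in ℤ_48:
(1) I is an additive subgroup? Yes
(2) For r ∈ ℤ_48 and a ∈ I: r·a ∈ I? Yes

Yes, I is an ideal of ℤ_48


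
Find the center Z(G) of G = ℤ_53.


Z(G) = {g ∈ G | gx = xg for all x ∈ G}
ℤ_53 is abelian, so Z(G) = G

Z(ℤ_53) = ℤ_53


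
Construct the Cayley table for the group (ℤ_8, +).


Elements: {0, 1, 2, 3, 4, 5, 6, 7}
Operation: addition mod 8
Entry (a, b) = (a + b) mod 8

Cayley table:
  | 0 | 1 | 2 | 3 | 4 | 5 | 6 | 7
0 | 0 | 1 | 2 | 3 | 4 | 5 | 6 | 7
1 | 1 | 2 | 3 | 4 | 5 | 6 | 7 | 0
2 | 2 | 3 | 4 | 5 | 6 | 7 | 0 | 1
3 | 3 | 4 | 5 | 6 | 7 | 0 | 1 | 2
4 | 4 | 5 | 6 | 7 | 0 | 1 | 2 | 3
5 | 5 | 6 | 7 | 0 | 1 | 2 | 3 | 4
6 | 6 | 7 | 0 | 1 | 2 | 3 | 4 | 5
7 | 7 | 0 | 1 | 2 | 3 | 4 | 5 | 6


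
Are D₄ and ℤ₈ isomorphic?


Comparing D₄ and ℤ₈:
D₄ is non-abelian, ℤ₈ is abelian

No, D₄ ≇ ℤ₈


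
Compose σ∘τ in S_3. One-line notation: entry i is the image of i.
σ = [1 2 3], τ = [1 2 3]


σ∘τ: apply τ first, then σ
1 →τ 1 →σ 1
2 →τ 2 →σ 2
3 →τ 3 →σ 3

σ∘τ = [1 2 3]


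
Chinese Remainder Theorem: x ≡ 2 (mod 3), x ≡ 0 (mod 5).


m₁ = 3, m₂ = 5, gcd = 1, so CRT applies. M = m₁·m₂ = 15
Let M₁ = M/m₁ = 5, M₂ = M/m₂ = 3
Find y₁ ≡ M₁⁻¹ (mod m₁): 5⁻¹ ≡ 2 (mod 3)
Find y₂ ≡ M₂⁻¹ (mod m₂): 3⁻¹ ≡ 2 (mod 5)
x = a₁·M₁·y₁ + a₂·M₂·y₂ = 2·5·2 + 0·3·2 = 20
Reduce mod 15: x ≡ 5
Check: 5 mod 3 = 2 ✓, 5 mod 5 = 0 ✓

x ≡ 5 (mod 15)


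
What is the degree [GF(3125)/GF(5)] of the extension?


GF(3125) = GF(5^5), so the extension degree is 5

[GF(3125)/GF(5)] = 5


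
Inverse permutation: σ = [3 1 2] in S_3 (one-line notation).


To find σ⁻¹, swap domain and range:
σ(1) = 3 → σ⁻¹(3) = 1
σ(2) = 1 → σ⁻¹(1) = 2
σ(3) = 2 → σ⁻¹(2) = 3

σ⁻¹ = [2 3 1]


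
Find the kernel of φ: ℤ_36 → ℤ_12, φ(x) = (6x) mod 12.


Kernel = preimage of identity
ker(φ) = {x ∈ ℤ_36 : 6x ≡ 0 (mod 12)}. Since 12 | 36, φ is well-defined. The kernel is the cyclic subgroup ⟨2⟩ of ℤ_36 (order 18), i.e. {0, 2, 4, 6, 8, 10, 12, 14, 16, 18, 20, 22, 24, 26, 28, 30, 32, 34}

ker(φ) = {0, 2, 4, 6, 8, 10, 12, 14, 16, 18, 20, 22, 24, 26, 28, 30, 32, 34}


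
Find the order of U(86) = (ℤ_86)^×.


U(n) is the group of units mod n; |U(n)| = φ(n)
|U(86)| = φ(86) = 42

|U(86) = (ℤ_86)^×| = 42


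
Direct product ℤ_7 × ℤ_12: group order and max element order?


|ℤ_7 × ℤ_12| = 7 × 12 = 84
Max element order = lcm(7,12) = 84
Cyclic? Yes (gcd=1)

|ℤ_7×ℤ_12| = 84, max element order = 84


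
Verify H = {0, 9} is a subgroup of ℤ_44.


Subgroup test for H = {0, 9} in (ℤ_44, +):
(1) 0 ∈ H? Yes
(2) Closure: for all a,b ∈ H, (a+b) mod 44 ∈ H? No  [counterexample: 9 + 9 = 18 ∉ H]
(3) Inverses: for all a ∈ H, -a mod 44 ∈ H? No

No, H is not a subgroup of ℤ_44


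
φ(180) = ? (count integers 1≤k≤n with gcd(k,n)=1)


Factor n: 180 = 2^2 × 3^2 × 5
φ(n) = n · ∏(1 - 1/p) over distinct primes p | n
φ(180) = 180 · (1 - 1/2) · (1 - 1/3) · (1 - 1/5) = 48

φ(180) = 48


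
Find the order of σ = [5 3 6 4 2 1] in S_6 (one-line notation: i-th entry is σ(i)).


Cycle decomposition: (1 5 2 3 6)
Cycle lengths: 5
Order = lcm(5) = 5

ord(σ) = 5


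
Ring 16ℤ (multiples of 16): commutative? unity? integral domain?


16ℤ is a commutative ring under +,× but has no multiplicative identity (1 ∉ 16ℤ); it has no zero divisors, but without unity it is not an integral domain
Commutative: Yes
Integral domain: No
Has unity: No

16ℤ (multiples of 16): Commutative=Yes, Unity=No


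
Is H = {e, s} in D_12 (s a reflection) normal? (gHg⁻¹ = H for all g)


H = {e, s} in D_12 (s a reflection)
r·s·r⁻¹ = sr⁻² ≠ s for n ≥ 3, so {e, s} is not closed under conjugation

No, not a normal subgroup


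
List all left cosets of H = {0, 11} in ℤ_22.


H = {0, 11}, |H| = 2
Number of cosets = |G|/|H| = 22/2 = 11
0 + H = {0, 11}
1 + H = {1, 12}
2 + H = {2, 13}
3 + H = {3, 14}
4 + H = {4, 15}
5 + H = {5, 16}
6 + H = {6, 17}
7 + H = {7, 18}
8 + H = {8, 19}
9 + H = {9, 20}
10 + H = {10, 21}

Cosets: 0+H={0,11}; 1+H={1,12}; 2+H={2,13}; 3+H={3,14}; 4+H={4,15}; 5+H={5,16}; 6+H={6,17}; 7+H={7,18}; 8+H={8,19}; 9+H={9,20}; 10+H={10,21}


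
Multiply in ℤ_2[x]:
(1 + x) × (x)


Expand and collect like terms; reduce coefficients mod 2:
x^0: 1·0 = 0 ≡ 0 (mod 2)
x^1: 1·1 + 1·0 = 1 ≡ 1 (mod 2)
x^2: 1·1 = 1 ≡ 1 (mod 2)
Result: x + x^2

f · g = x + x^2


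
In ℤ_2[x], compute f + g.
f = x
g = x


Add coefficients mod 2:
x^0: 0 + 0 = 0 (mod 2)
x^1: 1 + 1 = 0 (mod 2)
Result: 0

f + g = 0


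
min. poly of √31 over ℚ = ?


√31 satisfies x² - 31 = 0, irreducible over ℚ since 31 is squarefree

Minimal polynomial: x² - 31


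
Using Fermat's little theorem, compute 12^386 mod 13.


Fermat's little theorem: if p is prime and gcd(a,p)=1, then a^(p-1) ≡ 1 (mod p)
p = 13 is prime, gcd(12,13) = 1
Reduce exponent: 386 mod 12 = 2
So 12^386 ≡ 12^2 (mod 13)
12^2 mod 13 = 1

12^386 ≡ 1 (mod 13)


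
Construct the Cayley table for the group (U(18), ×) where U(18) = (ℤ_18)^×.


Elements: {1, 5, 7, 11, 13, 17}
Operation: multiplication mod 18
Entry (a, b) = (a × b) mod 18

Cayley table:
   |  1 |  5 |  7 | 11 | 13 | 17
 1 |  1 |  5 |  7 | 11 | 13 | 17
 5 |  5 |  7 | 17 |  1 | 11 | 13
 7 |  7 | 17 | 13 |  5 |  1 | 11
11 | 11 |  1 |  5 | 13 | 17 |  7
13 | 13 | 11 |  1 | 17 |  7 |  5
17 | 17 | 13 | 11 |  7 |  5 |  1


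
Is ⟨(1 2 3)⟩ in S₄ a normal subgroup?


H = ⟨(1 2 3)⟩ in S₄
(1 4)(1 2 3)(1 4)⁻¹ = (4 2 3) ∉ ⟨(1 2 3)⟩

No, not a normal subgroup


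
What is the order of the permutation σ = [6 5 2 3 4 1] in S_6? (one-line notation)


Cycle decomposition: (1 6) (2 5 4 3)
Cycle lengths: 2, 4
Order = lcm(2, 4) = 4

ord(σ) = 4


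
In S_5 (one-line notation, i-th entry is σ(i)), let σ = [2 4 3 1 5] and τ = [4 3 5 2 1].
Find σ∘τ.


σ∘τ: apply τ first, then σ
1 →τ 4 →σ 1
2 →τ 3 →σ 3
3 →τ 5 →σ 5
4 →τ 2 →σ 4
5 →τ 1 →σ 2

σ∘τ = [1 3 5 4 2]


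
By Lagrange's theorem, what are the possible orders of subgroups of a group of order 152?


Lagrange's theorem: |H| divides |G|
|G| = 152
Divisors of 152: 1, 2, 4, 8, 19, 38, 76, 152

Possible subgroup orders: {1, 2, 4, 8, 19, 38, 76, 152}


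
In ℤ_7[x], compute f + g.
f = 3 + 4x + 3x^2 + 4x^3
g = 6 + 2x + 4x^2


Add coefficients mod 7:
x^0: 3 + 6 = 2 (mod 7)
x^1: 4 + 2 = 6 (mod 7)
x^2: 3 + 4 = 0 (mod 7)
x^3: 4 + 0 = 4 (mod 7)
Result: 2 + 6x + 4x^3

f + g = 2 + 6x + 4x^3


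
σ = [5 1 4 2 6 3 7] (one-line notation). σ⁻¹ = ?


To find σ⁻¹, swap domain and range:
σ(1) = 5 → σ⁻¹(5) = 1
σ(2) = 1 → σ⁻¹(1) = 2
σ(3) = 4 → σ⁻¹(4) = 3
σ(4) = 2 → σ⁻¹(2) = 4
σ(5) = 6 → σ⁻¹(6) = 5
σ(6) = 3 → σ⁻¹(3) = 6
σ(7) = 7 → σ⁻¹(7) = 7

σ⁻¹ = [2 4 6 3 1 5 7]


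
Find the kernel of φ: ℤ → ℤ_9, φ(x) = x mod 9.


Kernel = preimage of identity
ker(φ) = {x ∈ ℤ : x ≡ 0 (mod 9)} = 9ℤ = {0, ±9, ±18, ...}

ker(φ) = 9ℤ


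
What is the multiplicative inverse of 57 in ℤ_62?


Use the extended Euclidean algorithm to write 1 = 57·s + 62·t; then s mod 62 is the inverse.
Euclidean algorithm:
  57 = 0·62 + 57
  62 = 1·57 + 5
  57 = 11·5 + 2
  5 = 2·2 + 1
  2 = 2·1 + 0
gcd(57,62) = 1
Back-substitution gives: 57·(-25) + 62·(23) = 1
So 57⁻¹ ≡ -25 ≡ 37 (mod 62)
Check: 57 × 37 = 2109 ≡ 1 (mod 62) ✓

57⁻¹ ≡ 37 (mod 62)


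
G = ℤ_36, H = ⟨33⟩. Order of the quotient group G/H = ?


|⟨33⟩| = n / gcd(33, 36) = 36 / 3 = 12
H is normal (ℤ_36 is abelian).
|G/H| = |G| / |H| = 36 / 12 = 3

|G/H| = 3


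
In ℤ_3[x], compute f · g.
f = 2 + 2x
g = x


Expand and collect like terms; reduce coefficients mod 3:
x^0: 2·0 = 0 ≡ 0 (mod 3)
x^1: 2·1 + 2·0 = 2 ≡ 2 (mod 3)
x^2: 2·1 = 2 ≡ 2 (mod 3)
Result: 2x + 2x^2

f · g = 2x + 2x^2


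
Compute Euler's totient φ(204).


Factor n: 204 = 2^2 × 3 × 17
φ(n) = n · ∏(1 - 1/p) over distinct primes p | n
φ(204) = 204 · (1 - 1/2) · (1 - 1/3) · (1 - 1/17) = 64

φ(204) = 64


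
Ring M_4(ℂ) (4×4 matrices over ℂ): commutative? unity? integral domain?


Matrix multiplication is non-commutative for n ≥ 2; the identity matrix I is the unity; singular matrices give zero divisors, so not an integral domain
Commutative: No
Integral domain: No
Has unity: Yes

M_4(ℂ) (4×4 matrices over ℂ): Commutative=No, Unity=Yes


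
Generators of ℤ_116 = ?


g generates ℤ_n iff gcd(g,n) = 1
Prime factors of 116: 2, 29
Generators are g ∈ {1,...,115} not divisible by any of these primes.
Generators: {1, 3, 5, 7, 9, 11, 13, 15, 17, 19, 21, 23, 25, 27, 31, 33, 35, 37, 39, 41, 43, 45, 47, 49, 51, 53, 55, 57, 59, 61, 63, 65, 67, 69, 71, 73, 75, 77, 79, 81, 83, 85, 89, 91, 93, 95, 97, 99, 101, 103, 105, 107, 109, 111, 113, 115}
Number of generators = φ(116) = 56

Generators of ℤ_116 = {1, 3, 5, 7, 9, 11, 13, 15, 17, 19, 21, 23, 25, 27, 31, 33, 35, 37, 39, 41, 43, 45, 47, 49, 51, 53, 55, 57, 59, 61, 63, 65, 67, 69, 71, 73, 75, 77, 79, 81, 83, 85, 89, 91, 93, 95, 97, 99, 101, 103, 105, 107, 109, 111, 113, 115}


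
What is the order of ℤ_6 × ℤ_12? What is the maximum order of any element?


|ℤ_6 × ℤ_12| = 6 × 12 = 72
Max element order = lcm(6,12) = 12
Cyclic? No (gcd=6)

|ℤ_6×ℤ_12| = 72, max element order = 12


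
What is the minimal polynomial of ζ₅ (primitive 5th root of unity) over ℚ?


ζ₅ is a root of Φ₅(x) = x⁴ + x³ + x² + x + 1, irreducible over ℚ

Minimal polynomial: x⁴ + x³ + x² + x + 1


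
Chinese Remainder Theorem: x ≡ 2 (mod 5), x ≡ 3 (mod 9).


m₁ = 5, m₂ = 9, gcd = 1, so CRT applies. M = m₁·m₂ = 45
Let M₁ = M/m₁ = 9, M₂ = M/m₂ = 5
Find y₁ ≡ M₁⁻¹ (mod m₁): 9⁻¹ ≡ 4 (mod 5)
Find y₂ ≡ M₂⁻¹ (mod m₂): 5⁻¹ ≡ 2 (mod 9)
x = a₁·M₁·y₁ + a₂·M₂·y₂ = 2·9·4 + 3·5·2 = 102
Reduce mod 45: x ≡ 12
Check: 12 mod 5 = 2 ✓, 12 mod 9 = 3 ✓

x ≡ 12 (mod 45)


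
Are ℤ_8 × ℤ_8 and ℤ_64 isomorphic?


Comparing ℤ_8 × ℤ_8 and ℤ_64:
gcd(8,8) = 8 ≠ 1. Max element order in ℤ_8×ℤ_8 is lcm(8,8) = 8 < 64, so it has no element of order 64

No, ℤ_8 × ℤ_8 ≇ ℤ_64


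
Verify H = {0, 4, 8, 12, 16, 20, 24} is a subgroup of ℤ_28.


Subgroup test for H = {0, 4, 8, 12, 16, 20, 24} in (ℤ_28, +):
(1) 0 ∈ H? Yes
(2) Closure: for all a,b ∈ H, (a+b) mod 28 ∈ H? Yes
(3) Inverses: for all a ∈ H, -a mod 28 ∈ H? Yes

Yes, H is a subgroup of ℤ_28


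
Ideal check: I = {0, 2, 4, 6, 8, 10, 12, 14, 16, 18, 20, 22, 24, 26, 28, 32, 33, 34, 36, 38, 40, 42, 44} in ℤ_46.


Check ideal conditions for I = {0, 2, 4, 6, 8, 10, 12, 14, 16, 18, 20, 22, 24, 26, 28, 32, 33, 34, 36, 38, 40, 42, 44} in ℤ_46:
(1) I is an additive subgroup? No
(2) For r ∈ ℤ_46 and a ∈ I: r·a ∈ I? No  [counterexample: r=2, a=38, r·a mod 46 = 30 ∉ I]

No, I is not an ideal of ℤ_46


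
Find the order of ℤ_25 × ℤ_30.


|A × B| = |A| · |B|
|ℤ_25 × ℤ_30| = 25 × 30 = 750

|ℤ_25 × ℤ_30| = 750


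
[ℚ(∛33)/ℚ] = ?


∛33 has minimal polynomial x³ - 33 (irreducible over ℚ since 33 is not a perfect cube)

[ℚ(∛33)/ℚ] = 3


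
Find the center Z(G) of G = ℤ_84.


Z(G) = {g ∈ G | gx = xg for all x ∈ G}
ℤ_84 is abelian, so Z(G) = G

Z(ℤ_84) = ℤ_84


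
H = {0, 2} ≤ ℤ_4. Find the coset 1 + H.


1 + H = {1 + h (mod 4) : h ∈ H}
1+0=1, 1+2=3

1 + H = {1, 3}


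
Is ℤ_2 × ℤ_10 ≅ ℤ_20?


Comparing ℤ_2 × ℤ_10 and ℤ_20:
gcd(2,10) = 2 ≠ 1. Max element order in ℤ_2×ℤ_10 is lcm(2,10) = 10 < 20, so it has no element of order 20

No, ℤ_2 × ℤ_10 ≇ ℤ_20


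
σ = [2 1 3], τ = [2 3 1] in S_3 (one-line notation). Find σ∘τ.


σ∘τ: apply τ first, then σ
1 →τ 2 →σ 1
2 →τ 3 →σ 3
3 →τ 1 →σ 2

σ∘τ = [1 3 2]


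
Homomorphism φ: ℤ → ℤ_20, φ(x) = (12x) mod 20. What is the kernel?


Kernel = preimage of identity
ker(φ) = {x ∈ ℤ : 12x ≡ 0 (mod 20)}. gcd(12,20) = 4, so 12x ≡ 0 (mod 20) ⟺ x ≡ 0 (mod 20/4 = 5). Hence ker(φ) = 5ℤ

ker(φ) = 5ℤ


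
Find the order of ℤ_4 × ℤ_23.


|A × B| = |A| · |B|
|ℤ_4 × ℤ_23| = 4 × 23 = 92

|ℤ_4 × ℤ_23| = 92


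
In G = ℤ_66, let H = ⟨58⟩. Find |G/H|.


|⟨58⟩| = n / gcd(58, 66) = 66 / 2 = 33
H is normal (ℤ_66 is abelian).
|G/H| = |G| / |H| = 66 / 33 = 2

|G/H| = 2


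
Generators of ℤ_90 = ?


g generates ℤ_n iff gcd(g,n) = 1
Prime factors of 90: 2, 3, 5
Generators are g ∈ {1,...,89} not divisible by any of these primes.
Generators: {1, 7, 11, 13, 17, 19, 23, 29, 31, 37, 41, 43, 47, 49, 53, 59, 61, 67, 71, 73, 77, 79, 83, 89}
Number of generators = φ(90) = 24

Generators of ℤ_90 = {1, 7, 11, 13, 17, 19, 23, 29, 31, 37, 41, 43, 47, 49, 53, 59, 61, 67, 71, 73, 77, 79, 83, 89}


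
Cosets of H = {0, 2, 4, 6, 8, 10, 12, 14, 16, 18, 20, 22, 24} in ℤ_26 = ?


H = {0, 2, 4, 6, 8, 10, 12, 14, 16, 18, 20, 22, 24}, |H| = 13
Number of cosets = |G|/|H| = 26/13 = 2
0 + H = {0, 2, 4, 6, 8, 10, 12, 14, 16, 18, 20, 22, 24}
1 + H = {1, 3, 5, 7, 9, 11, 13, 15, 17, 19, 21, 23, 25}

Cosets: 0+H={0,2,4,6,8,10,12,14,16,18,20,22,24}; 1+H={1,3,5,7,9,11,13,15,17,19,21,23,25}


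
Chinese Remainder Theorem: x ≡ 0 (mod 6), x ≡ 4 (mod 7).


m₁ = 6, m₂ = 7, gcd = 1, so CRT applies. M = m₁·m₂ = 42
Let M₁ = M/m₁ = 7, M₂ = M/m₂ = 6
Find y₁ ≡ M₁⁻¹ (mod m₁): 7⁻¹ ≡ 1 (mod 6)
Find y₂ ≡ M₂⁻¹ (mod m₂): 6⁻¹ ≡ 6 (mod 7)
x = a₁·M₁·y₁ + a₂·M₂·y₂ = 0·7·1 + 4·6·6 = 144
Reduce mod 42: x ≡ 18
Check: 18 mod 6 = 0 ✓, 18 mod 7 = 4 ✓

x ≡ 18 (mod 42)


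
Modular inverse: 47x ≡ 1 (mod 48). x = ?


Use the extended Euclidean algorithm to write 1 = 47·s + 48·t; then s mod 48 is the inverse.
Euclidean algorithm:
  47 = 0·48 + 47
  48 = 1·47 + 1
  47 = 47·1 + 0
gcd(47,48) = 1
Back-substitution gives: 47·(-1) + 48·(1) = 1
So 47⁻¹ ≡ -1 ≡ 47 (mod 48)
Check: 47 × 47 = 2209 ≡ 1 (mod 48) ✓

47⁻¹ ≡ 47 (mod 48)
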